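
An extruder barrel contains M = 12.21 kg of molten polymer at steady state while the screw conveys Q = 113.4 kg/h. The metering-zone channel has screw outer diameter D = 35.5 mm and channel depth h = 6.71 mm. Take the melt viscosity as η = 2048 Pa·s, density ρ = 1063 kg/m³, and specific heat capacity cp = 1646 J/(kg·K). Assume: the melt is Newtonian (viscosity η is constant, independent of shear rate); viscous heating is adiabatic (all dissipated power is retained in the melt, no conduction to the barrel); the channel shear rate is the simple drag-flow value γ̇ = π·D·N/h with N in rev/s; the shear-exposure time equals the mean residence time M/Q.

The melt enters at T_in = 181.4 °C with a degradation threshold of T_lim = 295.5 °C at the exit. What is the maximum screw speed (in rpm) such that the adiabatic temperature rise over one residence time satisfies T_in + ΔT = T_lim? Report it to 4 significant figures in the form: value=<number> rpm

value=57.25 rpm

Q_s = Q / 3600 = 113.4 / 3600 = 0.0315 kg/s
t_res = M / Q_s = 12.21 ÷ 0.0315 = 387.619 s
Geometry in SI: D = 35.5 mm → 0.0355 m, h = 6.71 mm → 0.00671 m
ΔT_a = T_lim − T_in = 295.5 − 181.4 = 114.1 K
γ̇_max² = ΔT_a·ρ·cp / (η·t_res) = [114.1 × 1063 × 1646] / [2048 × 387.619] = 251.486 s⁻²
Take the square root: γ̇_max = √(251.486) = 15.8583 s⁻¹
N_max = γ̇_max h / (πD) = 15.8583·0.00671/(π·0.0355) = 0.954116 rev/s → ×60 = 57.247 rpm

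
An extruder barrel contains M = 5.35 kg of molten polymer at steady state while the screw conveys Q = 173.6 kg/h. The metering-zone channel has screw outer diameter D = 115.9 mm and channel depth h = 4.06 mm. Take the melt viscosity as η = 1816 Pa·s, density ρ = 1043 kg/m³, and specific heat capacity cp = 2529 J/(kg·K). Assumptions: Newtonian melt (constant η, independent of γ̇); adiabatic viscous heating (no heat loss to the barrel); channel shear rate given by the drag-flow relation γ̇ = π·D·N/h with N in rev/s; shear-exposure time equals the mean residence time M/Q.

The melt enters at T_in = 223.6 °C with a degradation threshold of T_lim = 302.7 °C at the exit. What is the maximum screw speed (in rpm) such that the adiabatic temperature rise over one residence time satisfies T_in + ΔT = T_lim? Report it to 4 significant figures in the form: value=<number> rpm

value=21.53 rpm

Throughput in SI: Q_s = 173.6 kg/h ÷ 3600 s/h = 0.0482222 kg/s
t_res = M / Q_s = 5.35 ÷ 0.0482222 = 110.945 s
Geometry in SI: D = 115.9 mm → 0.1159 m, h = 4.06 mm → 0.00406 m
Allowable rise: ΔT_a = T_lim − T_in = 302.7 − 223.6 = 79.1 K
γ̇_max² = ΔT_a·ρ·cp/(η·t_res) = 79.1·1043·2529/(1816·110.945) = 1035.59 s⁻²
γ̇_max = sqrt(1035.59) = 32.1806 s⁻¹
Solve γ̇ = πDN/h for N: N_max = γ̇_max·h/(π·D) = 32.1806 × 0.00406 / (π × 0.1159) = 0.358828 rev/s = 21.5297 rpm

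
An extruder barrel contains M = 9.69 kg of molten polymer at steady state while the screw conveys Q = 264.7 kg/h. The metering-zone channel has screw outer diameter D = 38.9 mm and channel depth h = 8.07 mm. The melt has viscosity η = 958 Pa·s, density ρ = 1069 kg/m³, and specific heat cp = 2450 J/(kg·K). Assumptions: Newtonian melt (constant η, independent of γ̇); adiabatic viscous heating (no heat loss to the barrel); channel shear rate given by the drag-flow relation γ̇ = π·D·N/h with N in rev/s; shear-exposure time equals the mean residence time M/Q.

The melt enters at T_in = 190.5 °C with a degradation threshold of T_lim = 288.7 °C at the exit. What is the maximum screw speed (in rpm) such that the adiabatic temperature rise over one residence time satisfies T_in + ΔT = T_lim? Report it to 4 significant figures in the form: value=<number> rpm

value=178.8 rpm

Throughput in SI: Q_s = 264.7 kg/h ÷ 3600 s/h = 0.0735278 kg/s
t_res = M / Q_s = 9.69 ÷ 0.0735278 = 131.787 s
Convert to metres: D = 0.0389 m, h = 0.00807 m
ΔT_a = T_lim − T_in = 288.7 °C − 190.5 °C = 98.2 K
γ̇_max² = ΔT_a·ρ·cp / (η·t_res) = [98.2 × 1069 × 2450] / [958 × 131.787] = 2037.12 s⁻²
γ̇_max = sqrt(2037.12) = 45.1345 s⁻¹
N_max = γ̇_max·h / (π·D) = 45.1345 · 0.00807 / (π · 0.0389) = 2.98046 rev/s = 178.827 rpm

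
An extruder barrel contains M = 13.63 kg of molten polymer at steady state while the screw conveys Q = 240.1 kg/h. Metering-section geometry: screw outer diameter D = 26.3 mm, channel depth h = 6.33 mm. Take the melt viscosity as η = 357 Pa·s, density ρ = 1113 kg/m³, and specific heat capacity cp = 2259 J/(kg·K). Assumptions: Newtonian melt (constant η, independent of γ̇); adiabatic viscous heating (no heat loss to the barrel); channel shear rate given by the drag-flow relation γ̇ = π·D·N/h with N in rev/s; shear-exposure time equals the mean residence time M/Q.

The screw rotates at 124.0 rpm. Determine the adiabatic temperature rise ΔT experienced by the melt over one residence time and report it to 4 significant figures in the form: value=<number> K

Throughput in SI: Q_s = 240.1 kg/h ÷ 3600 s/h = 0.0666944 kg/s
t_res = M / Q_s = 13.63 / 0.0666944 = 204.365 s
Convert to SI: D = 0.0263 m, h = 0.00633 m, N = 124.0/60 = 2.06667 rev/s
γ̇ = π D N / h = (π)(0.0263)(2.06667) / 0.00633 = 26.9757 s⁻¹
ΔT = η·γ̇²·t_res/(ρ·cp) = [357 × 26.9757² × 204.365] / [1113 × 2259] = 21.1158 K

value=21.12 K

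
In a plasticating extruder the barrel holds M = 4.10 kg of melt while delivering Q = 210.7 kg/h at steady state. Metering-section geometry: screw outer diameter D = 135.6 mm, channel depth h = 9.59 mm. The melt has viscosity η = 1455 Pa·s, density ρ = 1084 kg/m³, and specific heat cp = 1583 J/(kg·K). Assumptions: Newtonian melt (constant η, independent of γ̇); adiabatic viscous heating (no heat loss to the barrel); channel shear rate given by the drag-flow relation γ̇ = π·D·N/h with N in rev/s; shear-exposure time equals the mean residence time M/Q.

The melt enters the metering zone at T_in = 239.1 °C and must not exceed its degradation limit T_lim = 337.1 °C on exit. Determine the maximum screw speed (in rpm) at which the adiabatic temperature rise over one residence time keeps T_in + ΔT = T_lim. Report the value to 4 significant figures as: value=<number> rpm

Throughput in SI: Q_s = 210.7 kg/h ÷ 3600 s/h = 0.0585278 kg/s
t_res = M / Q_s = 4.10 / 0.0585278 = 70.0522 s
Convert to metres: D = 0.1356 m, h = 0.00959 m
ΔT_a = T_lim − T_in = 337.1 − 239.1 = 98 K
γ̇_max² = ΔT_a·ρ·cp/(η·t_res) = 98·1084·1583/(1455·70.0522) = 1649.88 s⁻²
γ̇_max = sqrt(1649.88) = 40.6187 s⁻¹
N_max = γ̇_max h / (πD) = 40.6187·0.00959/(π·0.1356) = 0.914397 rev/s → ×60 = 54.8638 rpm

value=54.86 rpm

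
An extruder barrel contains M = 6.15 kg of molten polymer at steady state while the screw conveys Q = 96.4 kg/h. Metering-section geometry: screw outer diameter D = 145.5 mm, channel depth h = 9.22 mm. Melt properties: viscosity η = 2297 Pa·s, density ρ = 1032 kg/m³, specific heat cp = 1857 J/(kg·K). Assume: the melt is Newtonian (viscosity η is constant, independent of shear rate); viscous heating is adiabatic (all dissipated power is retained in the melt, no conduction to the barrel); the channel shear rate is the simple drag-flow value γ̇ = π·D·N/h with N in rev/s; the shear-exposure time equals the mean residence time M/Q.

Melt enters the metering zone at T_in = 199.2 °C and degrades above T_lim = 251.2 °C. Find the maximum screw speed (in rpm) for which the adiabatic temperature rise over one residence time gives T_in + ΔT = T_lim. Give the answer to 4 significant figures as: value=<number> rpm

Convert throughput: Q = 96.4 kg/h = 96.4/3600 = 0.0267778 kg/s
t_res = M / Q_s = 6.15 / 0.0267778 = 229.668 s
Convert to metres: D = 0.1455 m, h = 0.00922 m
ΔT_a = T_lim − T_in = 251.2 °C − 199.2 °C = 52 K
γ̇_max² = ΔT_a·ρ·cp/(η·t_res) = 52·1032·1857/(2297·229.668) = 188.901 s⁻²
Take the square root: γ̇_max = √(188.901) = 13.7441 s⁻¹
N_max = γ̇_max·h / (π·D) = 13.7441 · 0.00922 / (π · 0.1455) = 0.277226 rev/s = 16.6336 rpm

value=16.63 rpm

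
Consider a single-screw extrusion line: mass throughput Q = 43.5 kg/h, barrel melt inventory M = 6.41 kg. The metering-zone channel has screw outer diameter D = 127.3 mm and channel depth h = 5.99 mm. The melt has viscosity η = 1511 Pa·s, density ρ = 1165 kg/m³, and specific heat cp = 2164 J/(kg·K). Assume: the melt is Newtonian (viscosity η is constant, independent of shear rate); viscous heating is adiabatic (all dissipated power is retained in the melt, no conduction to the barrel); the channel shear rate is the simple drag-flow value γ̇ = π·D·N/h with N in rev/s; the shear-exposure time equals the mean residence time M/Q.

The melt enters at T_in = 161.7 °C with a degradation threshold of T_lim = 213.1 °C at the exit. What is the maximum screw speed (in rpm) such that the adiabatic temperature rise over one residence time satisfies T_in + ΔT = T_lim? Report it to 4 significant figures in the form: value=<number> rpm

Q_s = Q / 3600 = 43.5 / 3600 = 0.0120833 kg/s
Mean residence time: t_res = M/Q_s = 6.41 kg / 0.0120833 kg/s = 530.483 s
Geometry in SI: D = 127.3 mm → 0.1273 m, h = 5.99 mm → 0.00599 m
ΔT_a = T_lim − T_in = 213.1 − 161.7 = 51.4 K
Invert ΔT = ηγ̇²t_res/(ρcp) for γ̇: γ̇_max² = ΔT_a ρ cp / (η t_res) = 51.4·1165·2164 / (1511·530.483) = 161.663 s⁻²
Take the square root: γ̇_max = √(161.663) = 12.7147 s⁻¹
N_max = γ̇_max h / (πD) = 12.7147·0.00599/(π·0.1273) = 0.190438 rev/s → ×60 = 11.4263 rpm

value=11.43 rpm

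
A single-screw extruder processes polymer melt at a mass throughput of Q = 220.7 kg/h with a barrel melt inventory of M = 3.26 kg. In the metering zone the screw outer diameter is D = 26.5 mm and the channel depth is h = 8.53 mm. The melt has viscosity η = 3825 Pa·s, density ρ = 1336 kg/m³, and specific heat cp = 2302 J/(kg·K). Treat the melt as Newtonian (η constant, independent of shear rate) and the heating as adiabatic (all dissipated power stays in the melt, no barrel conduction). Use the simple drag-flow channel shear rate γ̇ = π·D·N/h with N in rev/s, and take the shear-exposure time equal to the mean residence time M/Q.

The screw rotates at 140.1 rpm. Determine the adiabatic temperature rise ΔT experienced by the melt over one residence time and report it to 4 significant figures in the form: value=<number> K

value=34.35 K

Convert throughput: Q = 220.7 kg/h = 220.7/3600 = 0.0613056 kg/s
Mean residence time: t_res = M/Q_s = 3.26 kg / 0.0613056 kg/s = 53.1763 s
Geometry in metres: D = 26.5 mm → 0.0265 m, h = 8.53 mm → 0.00853 m; screw speed N = 140.1 rpm = 2.335 rev/s
Shear rate: γ̇ = πDN/h = π·0.0265·2.335/0.00853 = 22.7894 s⁻¹
Adiabatic rise: ΔT = η γ̇² t_res / (ρ cp) = 3825·(22.7894)²·53.1763 / (1336·2302) = 34.3483 K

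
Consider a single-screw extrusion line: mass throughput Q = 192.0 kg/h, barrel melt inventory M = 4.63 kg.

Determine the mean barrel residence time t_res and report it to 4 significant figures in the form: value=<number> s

Convert throughput: Q = 192.0 kg/h = 192.0/3600 = 0.0533333 kg/s
t_res = M / Q_s = 4.63 ÷ 0.0533333 = 86.8125 s

value=86.81 s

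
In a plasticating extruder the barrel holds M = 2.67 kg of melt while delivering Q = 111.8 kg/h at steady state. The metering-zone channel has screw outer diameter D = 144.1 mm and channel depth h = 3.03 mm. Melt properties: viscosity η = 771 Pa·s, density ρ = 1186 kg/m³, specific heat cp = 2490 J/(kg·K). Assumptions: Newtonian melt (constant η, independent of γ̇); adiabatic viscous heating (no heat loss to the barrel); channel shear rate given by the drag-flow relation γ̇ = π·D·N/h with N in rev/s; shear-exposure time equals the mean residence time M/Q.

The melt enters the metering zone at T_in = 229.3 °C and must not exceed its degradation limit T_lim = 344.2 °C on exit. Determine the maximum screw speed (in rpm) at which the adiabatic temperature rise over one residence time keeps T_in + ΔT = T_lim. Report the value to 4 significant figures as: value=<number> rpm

Q_s = Q / 3600 = 111.8 / 3600 = 0.0310556 kg/s
t_res = M / Q_s = 2.67 / 0.0310556 = 85.975 s
Geometry in SI: D = 144.1 mm → 0.1441 m, h = 3.03 mm → 0.00303 m
ΔT_a = T_lim − T_in = 344.2 °C − 229.3 °C = 114.9 K
γ̇_max² = ΔT_a·ρ·cp/(η·t_res) = 114.9·1186·2490/(771·85.975) = 5118.91 s⁻²
Take the square root: γ̇_max = √(5118.91) = 71.5466 s⁻¹
N_max = γ̇_max h / (πD) = 71.5466·0.00303/(π·0.1441) = 0.47887 rev/s → ×60 = 28.7322 rpm

value=28.73 rpm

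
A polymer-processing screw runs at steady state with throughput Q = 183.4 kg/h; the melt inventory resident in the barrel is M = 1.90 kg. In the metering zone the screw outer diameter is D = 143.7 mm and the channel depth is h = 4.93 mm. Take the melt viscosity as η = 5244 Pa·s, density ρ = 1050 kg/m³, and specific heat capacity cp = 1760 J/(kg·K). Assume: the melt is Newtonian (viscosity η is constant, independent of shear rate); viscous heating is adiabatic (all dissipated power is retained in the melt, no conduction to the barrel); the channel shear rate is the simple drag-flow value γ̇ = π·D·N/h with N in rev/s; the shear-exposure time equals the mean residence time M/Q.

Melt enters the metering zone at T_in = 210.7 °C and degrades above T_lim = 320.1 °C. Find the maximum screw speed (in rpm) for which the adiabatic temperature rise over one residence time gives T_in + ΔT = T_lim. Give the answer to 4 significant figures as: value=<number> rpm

Throughput in SI: Q_s = 183.4 kg/h ÷ 3600 s/h = 0.0509444 kg/s
Mean residence time: t_res = M/Q_s = 1.90 kg / 0.0509444 kg/s = 37.2955 s
D = 143.7 mm = 0.1437 m;  h = 4.93 mm = 0.00493 m
Allowable rise: ΔT_a = T_lim − T_in = 320.1 − 210.7 = 109.4 K
γ̇_max² = ΔT_a·ρ·cp/(η·t_res) = 109.4·1050·1760/(5244·37.2955) = 1033.71 s⁻²
γ̇_max = sqrt(1033.71) = 32.1514 s⁻¹
Solve γ̇ = πDN/h for N: N_max = γ̇_max·h/(π·D) = 32.1514 × 0.00493 / (π × 0.1437) = 0.351108 rev/s = 21.0665 rpm

value=21.07 rpm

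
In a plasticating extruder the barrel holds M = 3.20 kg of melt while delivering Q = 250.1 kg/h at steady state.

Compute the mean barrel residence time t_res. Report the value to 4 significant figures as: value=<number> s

value=46.06 s

Convert throughput: Q = 250.1 kg/h = 250.1/3600 = 0.0694722 kg/s
Mean residence time: t_res = M/Q_s = 3.20 kg / 0.0694722 kg/s = 46.0616 s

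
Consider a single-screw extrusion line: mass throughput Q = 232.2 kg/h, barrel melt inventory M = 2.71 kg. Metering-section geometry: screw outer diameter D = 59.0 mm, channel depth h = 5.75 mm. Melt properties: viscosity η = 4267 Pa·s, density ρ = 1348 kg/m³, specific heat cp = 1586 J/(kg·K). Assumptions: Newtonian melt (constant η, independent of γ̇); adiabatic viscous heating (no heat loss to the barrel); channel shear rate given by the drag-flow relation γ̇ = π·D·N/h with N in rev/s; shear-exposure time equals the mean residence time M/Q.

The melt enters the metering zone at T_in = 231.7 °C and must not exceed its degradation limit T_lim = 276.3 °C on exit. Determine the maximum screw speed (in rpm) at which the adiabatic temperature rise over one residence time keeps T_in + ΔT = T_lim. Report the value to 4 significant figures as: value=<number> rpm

value=42.93 rpm

Q_s = Q / 3600 = 232.2 / 3600 = 0.0645 kg/s
t_res = M / Q_s = 2.71 / 0.0645 = 42.0155 s
D = 59.0 mm = 0.059 m;  h = 5.75 mm = 0.00575 m
ΔT_a = T_lim − T_in = 276.3 − 231.7 = 44.6 K
Invert ΔT = ηγ̇²t_res/(ρcp) for γ̇: γ̇_max² = ΔT_a ρ cp / (η t_res) = 44.6·1348·1586 / (4267·42.0155) = 531.858 s⁻²
γ̇_max = √531.858 = 23.062 s⁻¹
N_max = γ̇_max·h / (π·D) = 23.062 · 0.00575 / (π · 0.059) = 0.715425 rev/s = 42.9255 rpm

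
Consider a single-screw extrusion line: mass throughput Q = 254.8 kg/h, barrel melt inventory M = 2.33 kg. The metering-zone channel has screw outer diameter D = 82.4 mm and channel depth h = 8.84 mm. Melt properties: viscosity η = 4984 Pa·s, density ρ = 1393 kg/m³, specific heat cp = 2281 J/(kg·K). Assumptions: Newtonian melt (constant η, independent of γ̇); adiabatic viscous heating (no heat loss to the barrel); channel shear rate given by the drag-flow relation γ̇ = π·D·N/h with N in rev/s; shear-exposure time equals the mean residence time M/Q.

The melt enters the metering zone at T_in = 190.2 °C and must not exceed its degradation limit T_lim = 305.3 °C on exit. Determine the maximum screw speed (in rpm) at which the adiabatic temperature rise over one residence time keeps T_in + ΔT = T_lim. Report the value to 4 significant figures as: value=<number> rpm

Throughput in SI: Q_s = 254.8 kg/h ÷ 3600 s/h = 0.0707778 kg/s
t_res = M / Q_s = 2.33 ÷ 0.0707778 = 32.9199 s
Convert to metres: D = 0.0824 m, h = 0.00884 m
Allowable rise: ΔT_a = T_lim − T_in = 305.3 − 190.2 = 115.1 K
Invert ΔT = ηγ̇²t_res/(ρcp) for γ̇: γ̇_max² = ΔT_a ρ cp / (η t_res) = 115.1·1393·2281 / (4984·32.9199) = 2229.02 s⁻²
Take the square root: γ̇_max = √(2229.02) = 47.2125 s⁻¹
N_max = γ̇_max h / (πD) = 47.2125·0.00884/(π·0.0824) = 1.61225 rev/s → ×60 = 96.735 rpm

value=96.74 rpm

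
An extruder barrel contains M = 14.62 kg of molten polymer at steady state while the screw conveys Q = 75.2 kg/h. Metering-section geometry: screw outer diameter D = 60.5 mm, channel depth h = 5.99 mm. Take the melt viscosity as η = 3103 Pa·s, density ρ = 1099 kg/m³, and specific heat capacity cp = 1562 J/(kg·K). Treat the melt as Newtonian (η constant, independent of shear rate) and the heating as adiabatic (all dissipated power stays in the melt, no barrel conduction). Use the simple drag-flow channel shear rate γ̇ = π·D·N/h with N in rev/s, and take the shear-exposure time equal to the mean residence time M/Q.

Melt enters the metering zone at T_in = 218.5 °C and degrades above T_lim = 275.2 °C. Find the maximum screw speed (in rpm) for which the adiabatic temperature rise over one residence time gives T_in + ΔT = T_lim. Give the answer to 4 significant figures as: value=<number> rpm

Q_s = Q / 3600 = 75.2 / 3600 = 0.0208889 kg/s
t_res = M / Q_s = 14.62 / 0.0208889 = 699.894 s
D = 60.5 mm = 0.0605 m;  h = 5.99 mm = 0.00599 m
ΔT_a = T_lim − T_in = 275.2 − 218.5 = 56.7 K
γ̇_max² = ΔT_a·ρ·cp/(η·t_res) = 56.7·1099·1562/(3103·699.894) = 44.8175 s⁻²
γ̇_max = sqrt(44.8175) = 6.69459 s⁻¹
N_max = γ̇_max h / (πD) = 6.69459·0.00599/(π·0.0605) = 0.210982 rev/s → ×60 = 12.6589 rpm

value=12.66 rpm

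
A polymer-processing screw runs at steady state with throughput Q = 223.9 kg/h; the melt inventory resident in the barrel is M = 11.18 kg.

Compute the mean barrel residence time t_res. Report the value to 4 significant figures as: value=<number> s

Throughput in SI: Q_s = 223.9 kg/h ÷ 3600 s/h = 0.0621944 kg/s
Mean residence time: t_res = M/Q_s = 11.18 kg / 0.0621944 kg/s = 179.759 s

value=179.8 s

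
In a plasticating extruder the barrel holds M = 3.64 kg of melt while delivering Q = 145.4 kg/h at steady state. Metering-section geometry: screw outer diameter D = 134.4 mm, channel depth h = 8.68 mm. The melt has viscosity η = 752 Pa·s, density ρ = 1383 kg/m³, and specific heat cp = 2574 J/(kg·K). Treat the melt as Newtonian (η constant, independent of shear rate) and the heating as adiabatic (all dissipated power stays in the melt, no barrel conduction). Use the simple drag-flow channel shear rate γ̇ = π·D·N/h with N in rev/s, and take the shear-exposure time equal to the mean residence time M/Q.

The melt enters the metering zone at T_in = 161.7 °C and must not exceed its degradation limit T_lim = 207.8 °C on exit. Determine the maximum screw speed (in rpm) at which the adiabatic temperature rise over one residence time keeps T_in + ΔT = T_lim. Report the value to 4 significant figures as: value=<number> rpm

value=60.70 rpm

Throughput in SI: Q_s = 145.4 kg/h ÷ 3600 s/h = 0.0403889 kg/s
t_res = M / Q_s = 3.64 ÷ 0.0403889 = 90.1238 s
Geometry in SI: D = 134.4 mm → 0.1344 m, h = 8.68 mm → 0.00868 m
Allowable rise: ΔT_a = T_lim − T_in = 207.8 − 161.7 = 46.1 K
Invert ΔT = ηγ̇²t_res/(ρcp) for γ̇: γ̇_max² = ΔT_a ρ cp / (η t_res) = 46.1·1383·2574 / (752·90.1238) = 2421.44 s⁻²
γ̇_max = sqrt(2421.44) = 49.2082 s⁻¹
Solve γ̇ = πDN/h for N: N_max = γ̇_max·h/(π·D) = 49.2082 × 0.00868 / (π × 0.1344) = 1.0116 rev/s = 60.6959 rpm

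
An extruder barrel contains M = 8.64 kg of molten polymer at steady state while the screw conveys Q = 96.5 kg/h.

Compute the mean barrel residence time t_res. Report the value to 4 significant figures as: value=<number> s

Throughput in SI: Q_s = 96.5 kg/h ÷ 3600 s/h = 0.0268056 kg/s
Mean residence time: t_res = M/Q_s = 8.64 kg / 0.0268056 kg/s = 322.321 s

value=322.3 s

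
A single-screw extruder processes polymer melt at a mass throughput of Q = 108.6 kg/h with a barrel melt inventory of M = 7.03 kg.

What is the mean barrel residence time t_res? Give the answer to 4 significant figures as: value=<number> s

value=233.0 s

Q_s = Q / 3600 = 108.6 / 3600 = 0.0301667 kg/s
Mean residence time: t_res = M/Q_s = 7.03 kg / 0.0301667 kg/s = 233.039 s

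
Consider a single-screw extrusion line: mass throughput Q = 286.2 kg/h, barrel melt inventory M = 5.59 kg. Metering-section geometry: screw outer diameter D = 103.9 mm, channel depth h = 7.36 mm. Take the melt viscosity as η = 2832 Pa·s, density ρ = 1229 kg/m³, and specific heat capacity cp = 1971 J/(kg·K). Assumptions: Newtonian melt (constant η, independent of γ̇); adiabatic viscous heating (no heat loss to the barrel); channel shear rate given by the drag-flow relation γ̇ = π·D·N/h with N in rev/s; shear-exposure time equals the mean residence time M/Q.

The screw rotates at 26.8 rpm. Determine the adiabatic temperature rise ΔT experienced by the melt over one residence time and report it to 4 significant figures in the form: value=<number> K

Convert throughput: Q = 286.2 kg/h = 286.2/3600 = 0.0795 kg/s
t_res = M / Q_s = 5.59 / 0.0795 = 70.3145 s
D = 103.9 mm = 0.1039 m;  h = 7.36 mm = 0.00736 m;  N = 26.8 rpm / 60 = 0.446667 rev/s
γ̇ = π D N / h = (π)(0.1039)(0.446667) / 0.00736 = 19.8094 s⁻¹
ΔT = η·γ̇²·t_res/(ρ·cp) = [2832 × 19.8094² × 70.3145] / [1229 × 1971] = 32.2583 K

value=32.26 K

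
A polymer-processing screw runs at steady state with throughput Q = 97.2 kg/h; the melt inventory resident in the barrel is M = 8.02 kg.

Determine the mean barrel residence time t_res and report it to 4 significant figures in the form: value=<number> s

value=297.0 s

Throughput in SI: Q_s = 97.2 kg/h ÷ 3600 s/h = 0.027 kg/s
t_res = M / Q_s = 8.02 ÷ 0.027 = 297.037 s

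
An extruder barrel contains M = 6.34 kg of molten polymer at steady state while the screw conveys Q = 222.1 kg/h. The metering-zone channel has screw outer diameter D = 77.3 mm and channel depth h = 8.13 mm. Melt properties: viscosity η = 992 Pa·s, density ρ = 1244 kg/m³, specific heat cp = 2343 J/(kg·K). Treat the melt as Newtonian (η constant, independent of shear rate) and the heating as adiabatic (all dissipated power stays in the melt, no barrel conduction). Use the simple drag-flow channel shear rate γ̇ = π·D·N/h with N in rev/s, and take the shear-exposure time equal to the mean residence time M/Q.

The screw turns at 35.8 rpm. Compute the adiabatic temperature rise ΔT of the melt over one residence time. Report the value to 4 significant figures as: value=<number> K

Throughput in SI: Q_s = 222.1 kg/h ÷ 3600 s/h = 0.0616944 kg/s
t_res = M / Q_s = 6.34 / 0.0616944 = 102.765 s
D = 77.3 mm = 0.0773 m;  h = 8.13 mm = 0.00813 m;  N = 35.8 rpm / 60 = 0.596667 rev/s
γ̇ = π·D·N / h = π · 0.0773 · 0.596667 / 0.00813 = 17.8226 s⁻¹
ΔT = η·γ̇²·t_res/(ρ·cp) = [992 × 17.8226² × 102.765] / [1244 × 2343] = 11.1097 K

value=11.11 K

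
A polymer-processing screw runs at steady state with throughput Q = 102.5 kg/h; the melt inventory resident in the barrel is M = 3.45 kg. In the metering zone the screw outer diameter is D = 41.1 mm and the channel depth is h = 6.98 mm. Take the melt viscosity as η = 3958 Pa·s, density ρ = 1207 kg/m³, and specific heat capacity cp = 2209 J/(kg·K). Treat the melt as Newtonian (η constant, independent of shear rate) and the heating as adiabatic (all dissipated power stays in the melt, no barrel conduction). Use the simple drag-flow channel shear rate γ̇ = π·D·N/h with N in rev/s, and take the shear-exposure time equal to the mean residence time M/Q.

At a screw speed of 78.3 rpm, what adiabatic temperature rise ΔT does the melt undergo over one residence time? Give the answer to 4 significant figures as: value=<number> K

value=104.8 K

Convert throughput: Q = 102.5 kg/h = 102.5/3600 = 0.0284722 kg/s
t_res = M / Q_s = 3.45 ÷ 0.0284722 = 121.171 s
D = 41.1 mm = 0.0411 m;  h = 6.98 mm = 0.00698 m;  N = 78.3 rpm / 60 = 1.305 rev/s
Shear rate: γ̇ = πDN/h = π·0.0411·1.305/0.00698 = 24.1405 s⁻¹
ΔT = η·γ̇²·t_res / (ρ·cp) = 3958 · (24.1405)² · 121.171 / (1207 · 2209) = 104.825 K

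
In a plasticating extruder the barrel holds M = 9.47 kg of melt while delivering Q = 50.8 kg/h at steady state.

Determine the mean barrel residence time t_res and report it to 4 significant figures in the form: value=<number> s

value=671.1 s

Throughput in SI: Q_s = 50.8 kg/h ÷ 3600 s/h = 0.0141111 kg/s
t_res = M / Q_s = 9.47 ÷ 0.0141111 = 671.102 s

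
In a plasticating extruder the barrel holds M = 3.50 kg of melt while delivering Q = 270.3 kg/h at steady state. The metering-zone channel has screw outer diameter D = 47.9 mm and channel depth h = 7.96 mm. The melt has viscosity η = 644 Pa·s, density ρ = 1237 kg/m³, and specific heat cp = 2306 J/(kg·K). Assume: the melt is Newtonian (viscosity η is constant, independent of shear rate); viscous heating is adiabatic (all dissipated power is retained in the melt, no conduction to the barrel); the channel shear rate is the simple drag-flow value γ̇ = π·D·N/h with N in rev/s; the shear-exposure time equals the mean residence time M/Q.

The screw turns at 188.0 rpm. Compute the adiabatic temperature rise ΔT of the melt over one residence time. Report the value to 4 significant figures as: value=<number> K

value=36.93 K

Q_s = Q / 3600 = 270.3 / 3600 = 0.0750833 kg/s
Mean residence time: t_res = M/Q_s = 3.50 kg / 0.0750833 kg/s = 46.6149 s
Geometry in metres: D = 47.9 mm → 0.0479 m, h = 7.96 mm → 0.00796 m; screw speed N = 188.0 rpm = 3.13333 rev/s
Shear rate: γ̇ = πDN/h = π·0.0479·3.13333/0.00796 = 59.2351 s⁻¹
Adiabatic rise: ΔT = η γ̇² t_res / (ρ cp) = 644·(59.2351)²·46.6149 / (1237·2306) = 36.9266 K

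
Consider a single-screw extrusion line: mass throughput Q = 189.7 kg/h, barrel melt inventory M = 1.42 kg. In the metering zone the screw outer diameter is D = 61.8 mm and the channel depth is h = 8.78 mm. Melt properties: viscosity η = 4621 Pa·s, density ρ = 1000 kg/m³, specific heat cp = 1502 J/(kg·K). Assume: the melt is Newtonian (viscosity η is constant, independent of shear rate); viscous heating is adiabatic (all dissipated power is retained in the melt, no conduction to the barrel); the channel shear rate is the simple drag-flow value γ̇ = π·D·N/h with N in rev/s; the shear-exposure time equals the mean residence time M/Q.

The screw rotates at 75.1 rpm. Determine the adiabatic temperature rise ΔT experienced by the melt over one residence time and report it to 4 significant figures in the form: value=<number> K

Q_s = Q / 3600 = 189.7 / 3600 = 0.0526944 kg/s
t_res = M / Q_s = 1.42 / 0.0526944 = 26.9478 s
Geometry in metres: D = 61.8 mm → 0.0618 m, h = 8.78 mm → 0.00878 m; screw speed N = 75.1 rpm = 1.25167 rev/s
Shear rate: γ̇ = πDN/h = π·0.0618·1.25167/0.00878 = 27.6779 s⁻¹
ΔT = η·γ̇²·t_res/(ρ·cp) = [4621 × 27.6779² × 26.9478] / [1000 × 1502] = 63.5118 K

value=63.51 K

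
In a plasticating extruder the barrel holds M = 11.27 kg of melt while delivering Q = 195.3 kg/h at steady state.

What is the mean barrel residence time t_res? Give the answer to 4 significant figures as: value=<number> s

Q_s = Q / 3600 = 195.3 / 3600 = 0.05425 kg/s
Mean residence time: t_res = M/Q_s = 11.27 kg / 0.05425 kg/s = 207.742 s

value=207.7 s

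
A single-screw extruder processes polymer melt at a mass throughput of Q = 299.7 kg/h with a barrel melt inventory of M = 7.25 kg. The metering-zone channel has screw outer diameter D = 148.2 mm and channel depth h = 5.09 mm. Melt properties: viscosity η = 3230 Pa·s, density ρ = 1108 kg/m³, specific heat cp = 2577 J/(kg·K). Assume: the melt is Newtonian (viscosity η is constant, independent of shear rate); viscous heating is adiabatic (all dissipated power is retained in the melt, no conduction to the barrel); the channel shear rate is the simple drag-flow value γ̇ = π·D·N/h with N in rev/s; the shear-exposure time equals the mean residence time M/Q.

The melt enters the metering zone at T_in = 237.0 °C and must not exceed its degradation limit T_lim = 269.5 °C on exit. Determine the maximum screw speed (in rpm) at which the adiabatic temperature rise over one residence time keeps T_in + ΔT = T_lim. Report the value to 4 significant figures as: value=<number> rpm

Q_s = Q / 3600 = 299.7 / 3600 = 0.08325 kg/s
t_res = M / Q_s = 7.25 / 0.08325 = 87.0871 s
Convert to metres: D = 0.1482 m, h = 0.00509 m
Allowable rise: ΔT_a = T_lim − T_in = 269.5 − 237.0 = 32.5 K
γ̇_max² = ΔT_a·ρ·cp/(η·t_res) = 32.5·1108·2577/(3230·87.0871) = 329.899 s⁻²
γ̇_max = √329.899 = 18.1631 s⁻¹
Solve γ̇ = πDN/h for N: N_max = γ̇_max·h/(π·D) = 18.1631 × 0.00509 / (π × 0.1482) = 0.198568 rev/s = 11.9141 rpm

value=11.91 rpm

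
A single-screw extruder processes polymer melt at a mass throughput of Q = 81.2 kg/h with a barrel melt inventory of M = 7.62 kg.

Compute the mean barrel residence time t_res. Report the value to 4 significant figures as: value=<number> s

value=337.8 s

Q_s = Q / 3600 = 81.2 / 3600 = 0.0225556 kg/s
t_res = M / Q_s = 7.62 ÷ 0.0225556 = 337.833 s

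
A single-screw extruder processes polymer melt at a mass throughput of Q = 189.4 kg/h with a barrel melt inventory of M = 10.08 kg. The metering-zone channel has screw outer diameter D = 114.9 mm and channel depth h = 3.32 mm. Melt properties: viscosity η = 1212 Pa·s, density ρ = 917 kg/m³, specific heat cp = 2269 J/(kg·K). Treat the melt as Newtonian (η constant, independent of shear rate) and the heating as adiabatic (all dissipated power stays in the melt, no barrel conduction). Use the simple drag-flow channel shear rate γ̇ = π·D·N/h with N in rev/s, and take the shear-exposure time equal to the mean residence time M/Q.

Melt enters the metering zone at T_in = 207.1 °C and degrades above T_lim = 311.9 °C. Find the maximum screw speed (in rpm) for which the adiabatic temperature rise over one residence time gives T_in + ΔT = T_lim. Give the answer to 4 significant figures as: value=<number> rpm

value=16.91 rpm

Convert throughput: Q = 189.4 kg/h = 189.4/3600 = 0.0526111 kg/s
t_res = M / Q_s = 10.08 ÷ 0.0526111 = 191.595 s
Convert to metres: D = 0.1149 m, h = 0.00332 m
ΔT_a = T_lim − T_in = 311.9 − 207.1 = 104.8 K
Invert ΔT = ηγ̇²t_res/(ρcp) for γ̇: γ̇_max² = ΔT_a ρ cp / (η t_res) = 104.8·917·2269 / (1212·191.595) = 939.03 s⁻²
Take the square root: γ̇_max = √(939.03) = 30.6436 s⁻¹
N_max = γ̇_max h / (πD) = 30.6436·0.00332/(π·0.1149) = 0.281843 rev/s → ×60 = 16.9106 rpm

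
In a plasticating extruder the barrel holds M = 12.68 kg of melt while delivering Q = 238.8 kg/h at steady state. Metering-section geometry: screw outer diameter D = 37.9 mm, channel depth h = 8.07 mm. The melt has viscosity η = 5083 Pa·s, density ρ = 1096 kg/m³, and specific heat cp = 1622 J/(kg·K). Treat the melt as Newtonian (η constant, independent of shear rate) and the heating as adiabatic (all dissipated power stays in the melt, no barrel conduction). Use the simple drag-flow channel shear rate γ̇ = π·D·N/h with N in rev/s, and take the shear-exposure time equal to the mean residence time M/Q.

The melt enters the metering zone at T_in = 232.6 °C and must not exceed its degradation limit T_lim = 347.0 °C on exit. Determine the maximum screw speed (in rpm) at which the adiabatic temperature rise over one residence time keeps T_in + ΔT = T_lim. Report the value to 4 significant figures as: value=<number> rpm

value=58.83 rpm

Throughput in SI: Q_s = 238.8 kg/h ÷ 3600 s/h = 0.0663333 kg/s
Mean residence time: t_res = M/Q_s = 12.68 kg / 0.0663333 kg/s = 191.156 s
Geometry in SI: D = 37.9 mm → 0.0379 m, h = 8.07 mm → 0.00807 m
ΔT_a = T_lim − T_in = 347.0 °C − 232.6 °C = 114.4 K
γ̇_max² = ΔT_a·ρ·cp / (η·t_res) = [114.4 × 1096 × 1622] / [5083 × 191.156] = 209.305 s⁻²
γ̇_max = sqrt(209.305) = 14.4674 s⁻¹
N_max = γ̇_max h / (πD) = 14.4674·0.00807/(π·0.0379) = 0.980561 rev/s → ×60 = 58.8336 rpm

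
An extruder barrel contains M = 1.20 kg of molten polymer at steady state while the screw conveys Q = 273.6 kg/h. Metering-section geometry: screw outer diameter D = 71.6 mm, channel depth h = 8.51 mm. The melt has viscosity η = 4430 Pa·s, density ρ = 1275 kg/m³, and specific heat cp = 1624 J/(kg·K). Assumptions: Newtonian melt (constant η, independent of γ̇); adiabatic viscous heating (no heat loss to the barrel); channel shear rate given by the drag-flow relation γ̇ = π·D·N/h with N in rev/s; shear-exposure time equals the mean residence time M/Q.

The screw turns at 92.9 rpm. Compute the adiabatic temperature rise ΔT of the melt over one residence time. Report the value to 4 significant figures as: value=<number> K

value=56.58 K

Q_s = Q / 3600 = 273.6 / 3600 = 0.076 kg/s
t_res = M / Q_s = 1.20 / 0.076 = 15.7895 s
Geometry in metres: D = 71.6 mm → 0.0716 m, h = 8.51 mm → 0.00851 m; screw speed N = 92.9 rpm = 1.54833 rev/s
Shear rate: γ̇ = πDN/h = π·0.0716·1.54833/0.00851 = 40.9259 s⁻¹
Adiabatic rise: ΔT = η γ̇² t_res / (ρ cp) = 4430·(40.9259)²·15.7895 / (1275·1624) = 56.581 K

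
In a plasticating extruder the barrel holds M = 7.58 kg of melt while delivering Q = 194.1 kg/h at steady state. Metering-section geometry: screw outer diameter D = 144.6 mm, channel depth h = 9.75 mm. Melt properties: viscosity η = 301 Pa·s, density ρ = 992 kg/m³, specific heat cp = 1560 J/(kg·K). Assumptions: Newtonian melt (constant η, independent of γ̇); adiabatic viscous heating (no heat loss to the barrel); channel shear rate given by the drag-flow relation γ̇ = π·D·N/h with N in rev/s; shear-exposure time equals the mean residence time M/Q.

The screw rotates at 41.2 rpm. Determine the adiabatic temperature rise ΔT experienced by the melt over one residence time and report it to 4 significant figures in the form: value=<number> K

Throughput in SI: Q_s = 194.1 kg/h ÷ 3600 s/h = 0.0539167 kg/s
Mean residence time: t_res = M/Q_s = 7.58 kg / 0.0539167 kg/s = 140.587 s
Convert to SI: D = 0.1446 m, h = 0.00975 m, N = 41.2/60 = 0.686667 rev/s
Shear rate: γ̇ = πDN/h = π·0.1446·0.686667/0.00975 = 31.9933 s⁻¹
ΔT = η·γ̇²·t_res / (ρ·cp) = 301 · (31.9933)² · 140.587 / (992 · 1560) = 27.9895 K

value=27.99 K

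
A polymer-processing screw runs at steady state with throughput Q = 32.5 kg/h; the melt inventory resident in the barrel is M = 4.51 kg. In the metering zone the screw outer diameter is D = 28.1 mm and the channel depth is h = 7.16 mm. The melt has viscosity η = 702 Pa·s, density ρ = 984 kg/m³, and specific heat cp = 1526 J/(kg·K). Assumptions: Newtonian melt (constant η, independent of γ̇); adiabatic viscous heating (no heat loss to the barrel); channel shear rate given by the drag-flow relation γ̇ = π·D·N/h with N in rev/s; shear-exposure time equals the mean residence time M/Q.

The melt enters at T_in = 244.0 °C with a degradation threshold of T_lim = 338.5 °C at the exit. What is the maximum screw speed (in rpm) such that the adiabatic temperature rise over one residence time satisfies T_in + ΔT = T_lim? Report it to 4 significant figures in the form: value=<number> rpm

Convert throughput: Q = 32.5 kg/h = 32.5/3600 = 0.00902778 kg/s
t_res = M / Q_s = 4.51 / 0.00902778 = 499.569 s
D = 28.1 mm = 0.0281 m;  h = 7.16 mm = 0.00716 m
Allowable rise: ΔT_a = T_lim − T_in = 338.5 − 244.0 = 94.5 K
γ̇_max² = ΔT_a·ρ·cp / (η·t_res) = [94.5 × 984 × 1526] / [702 × 499.569] = 404.621 s⁻²
Take the square root: γ̇_max = √(404.621) = 20.1152 s⁻¹
N_max = γ̇_max·h / (π·D) = 20.1152 · 0.00716 / (π · 0.0281) = 1.63148 rev/s = 97.8887 rpm

value=97.89 rpm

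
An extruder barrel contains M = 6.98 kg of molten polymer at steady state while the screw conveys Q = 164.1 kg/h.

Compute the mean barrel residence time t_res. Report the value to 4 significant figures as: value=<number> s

Q_s = Q / 3600 = 164.1 / 3600 = 0.0455833 kg/s
t_res = M / Q_s = 6.98 / 0.0455833 = 153.126 s

value=153.1 s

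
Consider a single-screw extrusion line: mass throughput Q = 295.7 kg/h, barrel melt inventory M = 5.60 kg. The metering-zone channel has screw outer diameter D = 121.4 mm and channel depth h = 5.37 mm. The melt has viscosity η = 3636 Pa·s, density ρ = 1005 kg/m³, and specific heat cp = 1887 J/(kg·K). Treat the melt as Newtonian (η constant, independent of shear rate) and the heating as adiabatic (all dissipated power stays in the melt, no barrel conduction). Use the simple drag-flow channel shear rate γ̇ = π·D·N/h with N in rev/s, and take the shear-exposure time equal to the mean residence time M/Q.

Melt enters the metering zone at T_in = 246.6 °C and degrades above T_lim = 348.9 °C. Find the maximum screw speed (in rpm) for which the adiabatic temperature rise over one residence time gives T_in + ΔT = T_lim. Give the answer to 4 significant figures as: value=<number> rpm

value=23.63 rpm

Throughput in SI: Q_s = 295.7 kg/h ÷ 3600 s/h = 0.0821389 kg/s
Mean residence time: t_res = M/Q_s = 5.60 kg / 0.0821389 kg/s = 68.1772 s
Geometry in SI: D = 121.4 mm → 0.1214 m, h = 5.37 mm → 0.00537 m
ΔT_a = T_lim − T_in = 348.9 − 246.6 = 102.3 K
Invert ΔT = ηγ̇²t_res/(ρcp) for γ̇: γ̇_max² = ΔT_a ρ cp / (η t_res) = 102.3·1005·1887 / (3636·68.1772) = 782.619 s⁻²
Take the square root: γ̇_max = √(782.619) = 27.9753 s⁻¹
N_max = γ̇_max h / (πD) = 27.9753·0.00537/(π·0.1214) = 0.393895 rev/s → ×60 = 23.6337 rpm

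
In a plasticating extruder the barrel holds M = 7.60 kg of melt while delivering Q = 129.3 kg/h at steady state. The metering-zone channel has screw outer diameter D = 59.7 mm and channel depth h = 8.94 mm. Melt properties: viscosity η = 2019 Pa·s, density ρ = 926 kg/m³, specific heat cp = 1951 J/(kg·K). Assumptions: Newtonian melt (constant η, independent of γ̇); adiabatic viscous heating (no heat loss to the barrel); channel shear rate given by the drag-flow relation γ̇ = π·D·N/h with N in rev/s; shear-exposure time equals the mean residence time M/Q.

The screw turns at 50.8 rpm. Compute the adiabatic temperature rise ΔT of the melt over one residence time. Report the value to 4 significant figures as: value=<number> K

value=74.61 K

Q_s = Q / 3600 = 129.3 / 3600 = 0.0359167 kg/s
t_res = M / Q_s = 7.60 / 0.0359167 = 211.601 s
Geometry in metres: D = 59.7 mm → 0.0597 m, h = 8.94 mm → 0.00894 m; screw speed N = 50.8 rpm = 0.846667 rev/s
Shear rate: γ̇ = πDN/h = π·0.0597·0.846667/0.00894 = 17.7623 s⁻¹
ΔT = η·γ̇²·t_res/(ρ·cp) = [2019 × 17.7623² × 211.601] / [926 × 1951] = 74.6077 K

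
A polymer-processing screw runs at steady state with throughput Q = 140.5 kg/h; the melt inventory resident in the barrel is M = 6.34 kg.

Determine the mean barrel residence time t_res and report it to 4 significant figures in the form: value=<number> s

Throughput in SI: Q_s = 140.5 kg/h ÷ 3600 s/h = 0.0390278 kg/s
t_res = M / Q_s = 6.34 / 0.0390278 = 162.448 s

value=162.4 s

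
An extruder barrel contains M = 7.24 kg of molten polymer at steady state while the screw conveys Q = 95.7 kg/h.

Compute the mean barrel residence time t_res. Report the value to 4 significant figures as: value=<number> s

Q_s = Q / 3600 = 95.7 / 3600 = 0.0265833 kg/s
t_res = M / Q_s = 7.24 / 0.0265833 = 272.351 s

value=272.4 s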